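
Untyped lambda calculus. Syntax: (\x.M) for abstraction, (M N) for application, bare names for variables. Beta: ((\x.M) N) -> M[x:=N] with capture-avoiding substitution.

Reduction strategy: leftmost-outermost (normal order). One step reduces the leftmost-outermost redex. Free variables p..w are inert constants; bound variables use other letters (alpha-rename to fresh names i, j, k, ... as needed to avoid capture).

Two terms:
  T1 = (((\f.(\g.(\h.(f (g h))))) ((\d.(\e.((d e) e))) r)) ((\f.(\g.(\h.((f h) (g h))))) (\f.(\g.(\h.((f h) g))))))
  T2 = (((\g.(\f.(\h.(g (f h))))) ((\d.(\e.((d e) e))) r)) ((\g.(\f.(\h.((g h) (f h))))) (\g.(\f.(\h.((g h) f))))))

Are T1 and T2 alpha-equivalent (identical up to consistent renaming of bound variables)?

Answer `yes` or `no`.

Term 1: (((\f.(\g.(\h.(f (g h))))) ((\d.(\e.((d e) e))) r)) ((\f.(\g.(\h.((f h) (g h))))) (\f.(\g.(\h.((f h) g))))))
Term 2: (((\g.(\f.(\h.(g (f h))))) ((\d.(\e.((d e) e))) r)) ((\g.(\f.(\h.((g h) (f h))))) (\g.(\f.(\h.((g h) f))))))
Alpha-equivalence: compare structure up to binder renaming.
Result: True

Answer: yes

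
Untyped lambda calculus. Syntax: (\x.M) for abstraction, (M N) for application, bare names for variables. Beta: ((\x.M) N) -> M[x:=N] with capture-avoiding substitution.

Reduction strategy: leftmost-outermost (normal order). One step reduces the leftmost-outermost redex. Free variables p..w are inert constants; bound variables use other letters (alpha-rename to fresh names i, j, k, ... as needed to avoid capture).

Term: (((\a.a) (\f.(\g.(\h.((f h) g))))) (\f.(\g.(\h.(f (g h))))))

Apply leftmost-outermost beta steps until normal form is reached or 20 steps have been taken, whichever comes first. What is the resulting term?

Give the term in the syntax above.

Answer: (\g.(\h.(\i.(h (g i)))))

Derivation:
Step 0: (((\a.a) (\f.(\g.(\h.((f h) g))))) (\f.(\g.(\h.(f (g h))))))
Step 1: ((\f.(\g.(\h.((f h) g)))) (\f.(\g.(\h.(f (g h))))))
Step 2: (\g.(\h.(((\f.(\g.(\h.(f (g h))))) h) g)))
Step 3: (\g.(\h.((\g.(\i.(h (g i)))) g)))
Step 4: (\g.(\h.(\i.(h (g i)))))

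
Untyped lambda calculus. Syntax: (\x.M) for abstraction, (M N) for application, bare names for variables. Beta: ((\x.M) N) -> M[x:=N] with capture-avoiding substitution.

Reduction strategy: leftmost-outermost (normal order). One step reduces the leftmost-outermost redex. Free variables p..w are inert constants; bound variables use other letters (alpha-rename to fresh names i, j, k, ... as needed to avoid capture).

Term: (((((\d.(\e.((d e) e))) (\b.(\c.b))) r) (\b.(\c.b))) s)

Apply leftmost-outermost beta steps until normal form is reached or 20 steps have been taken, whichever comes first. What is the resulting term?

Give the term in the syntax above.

Step 0: (((((\d.(\e.((d e) e))) (\b.(\c.b))) r) (\b.(\c.b))) s)
Step 1: ((((\e.(((\b.(\c.b)) e) e)) r) (\b.(\c.b))) s)
Step 2: (((((\b.(\c.b)) r) r) (\b.(\c.b))) s)
Step 3: ((((\c.r) r) (\b.(\c.b))) s)
Step 4: ((r (\b.(\c.b))) s)

Answer: ((r (\b.(\c.b))) s)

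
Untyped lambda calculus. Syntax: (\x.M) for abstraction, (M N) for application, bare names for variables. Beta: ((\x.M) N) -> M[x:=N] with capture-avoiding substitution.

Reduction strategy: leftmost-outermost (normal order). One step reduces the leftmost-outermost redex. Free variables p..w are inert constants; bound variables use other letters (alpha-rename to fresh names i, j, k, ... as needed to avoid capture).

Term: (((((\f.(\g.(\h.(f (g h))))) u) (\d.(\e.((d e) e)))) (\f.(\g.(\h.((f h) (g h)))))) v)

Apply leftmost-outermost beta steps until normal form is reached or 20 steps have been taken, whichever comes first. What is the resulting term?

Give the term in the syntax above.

Step 0: (((((\f.(\g.(\h.(f (g h))))) u) (\d.(\e.((d e) e)))) (\f.(\g.(\h.((f h) (g h)))))) v)
Step 1: ((((\g.(\h.(u (g h)))) (\d.(\e.((d e) e)))) (\f.(\g.(\h.((f h) (g h)))))) v)
Step 2: (((\h.(u ((\d.(\e.((d e) e))) h))) (\f.(\g.(\h.((f h) (g h)))))) v)
Step 3: ((u ((\d.(\e.((d e) e))) (\f.(\g.(\h.((f h) (g h))))))) v)
Step 4: ((u (\e.(((\f.(\g.(\h.((f h) (g h))))) e) e))) v)
Step 5: ((u (\e.((\g.(\h.((e h) (g h)))) e))) v)
Step 6: ((u (\e.(\h.((e h) (e h))))) v)

Answer: ((u (\e.(\h.((e h) (e h))))) v)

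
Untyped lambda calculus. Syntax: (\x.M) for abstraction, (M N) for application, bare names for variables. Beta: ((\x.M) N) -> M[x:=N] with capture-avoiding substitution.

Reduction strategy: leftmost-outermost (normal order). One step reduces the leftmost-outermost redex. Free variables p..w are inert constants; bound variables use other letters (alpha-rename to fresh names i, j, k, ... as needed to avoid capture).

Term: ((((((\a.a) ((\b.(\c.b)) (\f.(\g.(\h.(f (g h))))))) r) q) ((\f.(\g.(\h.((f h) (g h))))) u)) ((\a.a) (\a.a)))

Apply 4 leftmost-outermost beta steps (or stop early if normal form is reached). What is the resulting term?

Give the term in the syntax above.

Step 0: ((((((\a.a) ((\b.(\c.b)) (\f.(\g.(\h.(f (g h))))))) r) q) ((\f.(\g.(\h.((f h) (g h))))) u)) ((\a.a) (\a.a)))
Step 1: ((((((\b.(\c.b)) (\f.(\g.(\h.(f (g h)))))) r) q) ((\f.(\g.(\h.((f h) (g h))))) u)) ((\a.a) (\a.a)))
Step 2: (((((\c.(\f.(\g.(\h.(f (g h)))))) r) q) ((\f.(\g.(\h.((f h) (g h))))) u)) ((\a.a) (\a.a)))
Step 3: ((((\f.(\g.(\h.(f (g h))))) q) ((\f.(\g.(\h.((f h) (g h))))) u)) ((\a.a) (\a.a)))
Step 4: (((\g.(\h.(q (g h)))) ((\f.(\g.(\h.((f h) (g h))))) u)) ((\a.a) (\a.a)))

Answer: (((\g.(\h.(q (g h)))) ((\f.(\g.(\h.((f h) (g h))))) u)) ((\a.a) (\a.a)))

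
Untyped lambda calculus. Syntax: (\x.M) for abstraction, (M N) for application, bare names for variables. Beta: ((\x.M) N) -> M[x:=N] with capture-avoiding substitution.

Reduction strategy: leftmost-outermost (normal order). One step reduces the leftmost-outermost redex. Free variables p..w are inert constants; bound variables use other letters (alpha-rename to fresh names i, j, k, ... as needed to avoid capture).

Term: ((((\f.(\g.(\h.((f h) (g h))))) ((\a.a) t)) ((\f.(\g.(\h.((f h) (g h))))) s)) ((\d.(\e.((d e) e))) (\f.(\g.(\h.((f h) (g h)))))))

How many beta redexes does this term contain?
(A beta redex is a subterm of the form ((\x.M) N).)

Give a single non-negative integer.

Answer: 4

Derivation:
Term: ((((\f.(\g.(\h.((f h) (g h))))) ((\a.a) t)) ((\f.(\g.(\h.((f h) (g h))))) s)) ((\d.(\e.((d e) e))) (\f.(\g.(\h.((f h) (g h)))))))
  Redex: ((\f.(\g.(\h.((f h) (g h))))) ((\a.a) t))
  Redex: ((\a.a) t)
  Redex: ((\f.(\g.(\h.((f h) (g h))))) s)
  Redex: ((\d.(\e.((d e) e))) (\f.(\g.(\h.((f h) (g h))))))
Total redexes: 4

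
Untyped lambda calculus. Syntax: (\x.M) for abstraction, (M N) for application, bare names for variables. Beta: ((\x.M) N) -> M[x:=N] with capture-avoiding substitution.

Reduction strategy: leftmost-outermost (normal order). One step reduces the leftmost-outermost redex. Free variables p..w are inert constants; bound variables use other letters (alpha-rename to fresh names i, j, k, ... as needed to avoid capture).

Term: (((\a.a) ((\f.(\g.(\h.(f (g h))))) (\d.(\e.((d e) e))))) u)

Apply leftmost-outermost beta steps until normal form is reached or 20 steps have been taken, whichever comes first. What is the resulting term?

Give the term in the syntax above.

Answer: (\h.(\e.(((u h) e) e)))

Derivation:
Step 0: (((\a.a) ((\f.(\g.(\h.(f (g h))))) (\d.(\e.((d e) e))))) u)
Step 1: (((\f.(\g.(\h.(f (g h))))) (\d.(\e.((d e) e)))) u)
Step 2: ((\g.(\h.((\d.(\e.((d e) e))) (g h)))) u)
Step 3: (\h.((\d.(\e.((d e) e))) (u h)))
Step 4: (\h.(\e.(((u h) e) e)))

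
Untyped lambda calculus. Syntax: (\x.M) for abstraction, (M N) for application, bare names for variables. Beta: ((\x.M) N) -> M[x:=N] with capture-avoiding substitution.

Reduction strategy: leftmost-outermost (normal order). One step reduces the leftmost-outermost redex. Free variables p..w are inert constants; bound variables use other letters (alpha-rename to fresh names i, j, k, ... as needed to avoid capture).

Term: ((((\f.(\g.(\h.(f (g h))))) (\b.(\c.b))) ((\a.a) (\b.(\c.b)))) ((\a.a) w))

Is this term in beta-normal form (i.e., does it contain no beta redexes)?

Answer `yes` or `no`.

Answer: no

Derivation:
Term: ((((\f.(\g.(\h.(f (g h))))) (\b.(\c.b))) ((\a.a) (\b.(\c.b)))) ((\a.a) w))
Found 3 beta redex(es).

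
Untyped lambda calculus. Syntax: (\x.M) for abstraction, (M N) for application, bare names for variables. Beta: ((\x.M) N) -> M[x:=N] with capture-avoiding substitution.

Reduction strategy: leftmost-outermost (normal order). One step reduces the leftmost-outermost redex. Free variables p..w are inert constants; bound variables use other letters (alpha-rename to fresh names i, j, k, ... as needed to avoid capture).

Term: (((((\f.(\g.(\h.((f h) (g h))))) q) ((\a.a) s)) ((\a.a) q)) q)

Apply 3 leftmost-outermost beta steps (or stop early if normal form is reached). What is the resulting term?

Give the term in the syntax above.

Step 0: (((((\f.(\g.(\h.((f h) (g h))))) q) ((\a.a) s)) ((\a.a) q)) q)
Step 1: ((((\g.(\h.((q h) (g h)))) ((\a.a) s)) ((\a.a) q)) q)
Step 2: (((\h.((q h) (((\a.a) s) h))) ((\a.a) q)) q)
Step 3: (((q ((\a.a) q)) (((\a.a) s) ((\a.a) q))) q)

Answer: (((q ((\a.a) q)) (((\a.a) s) ((\a.a) q))) q)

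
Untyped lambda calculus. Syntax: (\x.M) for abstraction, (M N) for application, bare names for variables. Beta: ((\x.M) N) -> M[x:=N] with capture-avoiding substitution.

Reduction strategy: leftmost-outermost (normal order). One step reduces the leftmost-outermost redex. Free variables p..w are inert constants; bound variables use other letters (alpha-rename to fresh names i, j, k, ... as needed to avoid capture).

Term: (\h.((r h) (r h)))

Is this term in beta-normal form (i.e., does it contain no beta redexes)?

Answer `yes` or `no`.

Answer: yes

Derivation:
Term: (\h.((r h) (r h)))
No beta redexes found.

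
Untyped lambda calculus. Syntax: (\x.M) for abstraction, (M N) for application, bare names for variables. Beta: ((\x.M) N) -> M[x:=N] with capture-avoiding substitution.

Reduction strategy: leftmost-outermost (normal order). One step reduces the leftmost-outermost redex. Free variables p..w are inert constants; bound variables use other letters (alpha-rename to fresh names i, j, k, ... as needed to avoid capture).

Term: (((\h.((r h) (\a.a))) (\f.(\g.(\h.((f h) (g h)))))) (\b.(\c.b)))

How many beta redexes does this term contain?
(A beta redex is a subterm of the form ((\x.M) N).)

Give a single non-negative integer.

Term: (((\h.((r h) (\a.a))) (\f.(\g.(\h.((f h) (g h)))))) (\b.(\c.b)))
  Redex: ((\h.((r h) (\a.a))) (\f.(\g.(\h.((f h) (g h))))))
Total redexes: 1

Answer: 1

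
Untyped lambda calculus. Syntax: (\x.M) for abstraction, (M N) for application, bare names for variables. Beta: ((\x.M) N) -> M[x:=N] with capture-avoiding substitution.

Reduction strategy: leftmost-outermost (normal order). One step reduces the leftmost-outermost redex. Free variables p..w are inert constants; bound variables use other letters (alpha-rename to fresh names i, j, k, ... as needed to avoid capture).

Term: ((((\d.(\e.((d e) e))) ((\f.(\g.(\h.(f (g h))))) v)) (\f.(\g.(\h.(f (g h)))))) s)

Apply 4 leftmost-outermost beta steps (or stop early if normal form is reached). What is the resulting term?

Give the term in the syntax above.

Step 0: ((((\d.(\e.((d e) e))) ((\f.(\g.(\h.(f (g h))))) v)) (\f.(\g.(\h.(f (g h)))))) s)
Step 1: (((\e.((((\f.(\g.(\h.(f (g h))))) v) e) e)) (\f.(\g.(\h.(f (g h)))))) s)
Step 2: (((((\f.(\g.(\h.(f (g h))))) v) (\f.(\g.(\h.(f (g h)))))) (\f.(\g.(\h.(f (g h)))))) s)
Step 3: ((((\g.(\h.(v (g h)))) (\f.(\g.(\h.(f (g h)))))) (\f.(\g.(\h.(f (g h)))))) s)
Step 4: (((\h.(v ((\f.(\g.(\h.(f (g h))))) h))) (\f.(\g.(\h.(f (g h)))))) s)

Answer: (((\h.(v ((\f.(\g.(\h.(f (g h))))) h))) (\f.(\g.(\h.(f (g h)))))) s)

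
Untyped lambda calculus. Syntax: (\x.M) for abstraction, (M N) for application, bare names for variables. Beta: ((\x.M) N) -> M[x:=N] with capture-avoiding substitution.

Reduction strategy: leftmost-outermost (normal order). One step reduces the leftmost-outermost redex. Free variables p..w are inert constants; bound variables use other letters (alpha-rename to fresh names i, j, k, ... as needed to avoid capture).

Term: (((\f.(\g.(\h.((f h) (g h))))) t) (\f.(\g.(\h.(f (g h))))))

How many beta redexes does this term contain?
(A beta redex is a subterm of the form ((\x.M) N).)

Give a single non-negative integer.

Answer: 1

Derivation:
Term: (((\f.(\g.(\h.((f h) (g h))))) t) (\f.(\g.(\h.(f (g h))))))
  Redex: ((\f.(\g.(\h.((f h) (g h))))) t)
Total redexes: 1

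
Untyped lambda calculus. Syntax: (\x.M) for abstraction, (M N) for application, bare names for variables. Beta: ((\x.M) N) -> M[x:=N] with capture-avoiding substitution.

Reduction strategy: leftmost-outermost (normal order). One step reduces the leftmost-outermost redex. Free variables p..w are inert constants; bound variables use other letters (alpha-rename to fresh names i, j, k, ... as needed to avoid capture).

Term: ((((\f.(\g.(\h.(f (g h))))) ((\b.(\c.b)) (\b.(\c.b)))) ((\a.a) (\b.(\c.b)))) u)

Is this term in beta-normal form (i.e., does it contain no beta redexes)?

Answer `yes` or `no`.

Answer: no

Derivation:
Term: ((((\f.(\g.(\h.(f (g h))))) ((\b.(\c.b)) (\b.(\c.b)))) ((\a.a) (\b.(\c.b)))) u)
Found 3 beta redex(es).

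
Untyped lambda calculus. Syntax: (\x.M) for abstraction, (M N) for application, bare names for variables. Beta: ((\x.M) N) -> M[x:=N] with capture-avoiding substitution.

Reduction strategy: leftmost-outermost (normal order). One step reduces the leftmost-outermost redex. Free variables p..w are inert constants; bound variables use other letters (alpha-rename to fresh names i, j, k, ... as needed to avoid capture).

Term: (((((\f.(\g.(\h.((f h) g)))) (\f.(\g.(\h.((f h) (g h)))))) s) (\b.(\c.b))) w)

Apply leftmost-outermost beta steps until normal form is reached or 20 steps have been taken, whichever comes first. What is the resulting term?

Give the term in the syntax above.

Step 0: (((((\f.(\g.(\h.((f h) g)))) (\f.(\g.(\h.((f h) (g h)))))) s) (\b.(\c.b))) w)
Step 1: ((((\g.(\h.(((\f.(\g.(\h.((f h) (g h))))) h) g))) s) (\b.(\c.b))) w)
Step 2: (((\h.(((\f.(\g.(\h.((f h) (g h))))) h) s)) (\b.(\c.b))) w)
Step 3: ((((\f.(\g.(\h.((f h) (g h))))) (\b.(\c.b))) s) w)
Step 4: (((\g.(\h.(((\b.(\c.b)) h) (g h)))) s) w)
Step 5: ((\h.(((\b.(\c.b)) h) (s h))) w)
Step 6: (((\b.(\c.b)) w) (s w))
Step 7: ((\c.w) (s w))
Step 8: w

Answer: w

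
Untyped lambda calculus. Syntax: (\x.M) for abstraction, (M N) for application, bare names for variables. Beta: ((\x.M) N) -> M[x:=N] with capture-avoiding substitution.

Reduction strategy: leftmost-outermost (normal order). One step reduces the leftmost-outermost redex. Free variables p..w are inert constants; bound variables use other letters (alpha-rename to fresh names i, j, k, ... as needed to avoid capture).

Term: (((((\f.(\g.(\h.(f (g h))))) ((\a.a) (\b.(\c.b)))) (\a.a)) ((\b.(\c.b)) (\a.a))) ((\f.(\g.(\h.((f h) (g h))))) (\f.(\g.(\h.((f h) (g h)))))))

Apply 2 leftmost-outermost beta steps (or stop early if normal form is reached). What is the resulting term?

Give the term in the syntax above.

Answer: (((\h.(((\a.a) (\b.(\c.b))) ((\a.a) h))) ((\b.(\c.b)) (\a.a))) ((\f.(\g.(\h.((f h) (g h))))) (\f.(\g.(\h.((f h) (g h)))))))

Derivation:
Step 0: (((((\f.(\g.(\h.(f (g h))))) ((\a.a) (\b.(\c.b)))) (\a.a)) ((\b.(\c.b)) (\a.a))) ((\f.(\g.(\h.((f h) (g h))))) (\f.(\g.(\h.((f h) (g h)))))))
Step 1: ((((\g.(\h.(((\a.a) (\b.(\c.b))) (g h)))) (\a.a)) ((\b.(\c.b)) (\a.a))) ((\f.(\g.(\h.((f h) (g h))))) (\f.(\g.(\h.((f h) (g h)))))))
Step 2: (((\h.(((\a.a) (\b.(\c.b))) ((\a.a) h))) ((\b.(\c.b)) (\a.a))) ((\f.(\g.(\h.((f h) (g h))))) (\f.(\g.(\h.((f h) (g h)))))))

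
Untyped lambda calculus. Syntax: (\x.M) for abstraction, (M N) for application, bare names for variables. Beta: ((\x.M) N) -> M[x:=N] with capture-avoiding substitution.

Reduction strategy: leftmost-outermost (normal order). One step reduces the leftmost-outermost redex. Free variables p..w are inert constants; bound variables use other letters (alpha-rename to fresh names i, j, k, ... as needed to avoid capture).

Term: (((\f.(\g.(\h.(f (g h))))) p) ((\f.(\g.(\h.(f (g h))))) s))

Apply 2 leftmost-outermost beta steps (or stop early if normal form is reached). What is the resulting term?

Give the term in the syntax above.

Answer: (\h.(p (((\f.(\g.(\h.(f (g h))))) s) h)))

Derivation:
Step 0: (((\f.(\g.(\h.(f (g h))))) p) ((\f.(\g.(\h.(f (g h))))) s))
Step 1: ((\g.(\h.(p (g h)))) ((\f.(\g.(\h.(f (g h))))) s))
Step 2: (\h.(p (((\f.(\g.(\h.(f (g h))))) s) h)))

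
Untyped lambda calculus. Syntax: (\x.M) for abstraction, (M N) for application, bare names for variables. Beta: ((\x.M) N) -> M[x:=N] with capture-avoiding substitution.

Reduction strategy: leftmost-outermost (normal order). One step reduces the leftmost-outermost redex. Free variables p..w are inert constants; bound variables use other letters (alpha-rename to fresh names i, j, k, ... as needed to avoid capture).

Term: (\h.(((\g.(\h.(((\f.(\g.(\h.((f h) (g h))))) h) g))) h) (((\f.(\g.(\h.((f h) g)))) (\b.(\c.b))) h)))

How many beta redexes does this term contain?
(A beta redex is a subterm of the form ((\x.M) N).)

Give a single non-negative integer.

Term: (\h.(((\g.(\h.(((\f.(\g.(\h.((f h) (g h))))) h) g))) h) (((\f.(\g.(\h.((f h) g)))) (\b.(\c.b))) h)))
  Redex: ((\g.(\h.(((\f.(\g.(\h.((f h) (g h))))) h) g))) h)
  Redex: ((\f.(\g.(\h.((f h) (g h))))) h)
  Redex: ((\f.(\g.(\h.((f h) g)))) (\b.(\c.b)))
Total redexes: 3

Answer: 3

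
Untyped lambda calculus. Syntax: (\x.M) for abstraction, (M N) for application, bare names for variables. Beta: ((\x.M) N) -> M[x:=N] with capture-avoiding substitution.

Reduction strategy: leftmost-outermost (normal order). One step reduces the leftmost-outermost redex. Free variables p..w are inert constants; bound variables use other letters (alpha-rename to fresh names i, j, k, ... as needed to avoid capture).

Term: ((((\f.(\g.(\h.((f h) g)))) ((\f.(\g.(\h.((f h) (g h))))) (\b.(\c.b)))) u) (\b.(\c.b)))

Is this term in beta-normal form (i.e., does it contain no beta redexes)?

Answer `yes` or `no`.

Answer: no

Derivation:
Term: ((((\f.(\g.(\h.((f h) g)))) ((\f.(\g.(\h.((f h) (g h))))) (\b.(\c.b)))) u) (\b.(\c.b)))
Found 2 beta redex(es).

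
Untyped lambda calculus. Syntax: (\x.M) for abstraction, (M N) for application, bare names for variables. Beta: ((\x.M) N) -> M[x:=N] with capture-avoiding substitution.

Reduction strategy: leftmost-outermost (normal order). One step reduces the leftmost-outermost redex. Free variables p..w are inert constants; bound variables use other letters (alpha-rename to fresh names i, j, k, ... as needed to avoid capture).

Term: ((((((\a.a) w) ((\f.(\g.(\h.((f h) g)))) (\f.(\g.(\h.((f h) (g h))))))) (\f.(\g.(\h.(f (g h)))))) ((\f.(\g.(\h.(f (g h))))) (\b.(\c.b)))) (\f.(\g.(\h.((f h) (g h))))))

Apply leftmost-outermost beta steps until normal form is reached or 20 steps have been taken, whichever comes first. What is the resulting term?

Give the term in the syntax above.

Step 0: ((((((\a.a) w) ((\f.(\g.(\h.((f h) g)))) (\f.(\g.(\h.((f h) (g h))))))) (\f.(\g.(\h.(f (g h)))))) ((\f.(\g.(\h.(f (g h))))) (\b.(\c.b)))) (\f.(\g.(\h.((f h) (g h))))))
Step 1: ((((w ((\f.(\g.(\h.((f h) g)))) (\f.(\g.(\h.((f h) (g h))))))) (\f.(\g.(\h.(f (g h)))))) ((\f.(\g.(\h.(f (g h))))) (\b.(\c.b)))) (\f.(\g.(\h.((f h) (g h))))))
Step 2: ((((w (\g.(\h.(((\f.(\g.(\h.((f h) (g h))))) h) g)))) (\f.(\g.(\h.(f (g h)))))) ((\f.(\g.(\h.(f (g h))))) (\b.(\c.b)))) (\f.(\g.(\h.((f h) (g h))))))
Step 3: ((((w (\g.(\h.((\g.(\i.((h i) (g i)))) g)))) (\f.(\g.(\h.(f (g h)))))) ((\f.(\g.(\h.(f (g h))))) (\b.(\c.b)))) (\f.(\g.(\h.((f h) (g h))))))
Step 4: ((((w (\g.(\h.(\i.((h i) (g i)))))) (\f.(\g.(\h.(f (g h)))))) ((\f.(\g.(\h.(f (g h))))) (\b.(\c.b)))) (\f.(\g.(\h.((f h) (g h))))))
Step 5: ((((w (\g.(\h.(\i.((h i) (g i)))))) (\f.(\g.(\h.(f (g h)))))) (\g.(\h.((\b.(\c.b)) (g h))))) (\f.(\g.(\h.((f h) (g h))))))
Step 6: ((((w (\g.(\h.(\i.((h i) (g i)))))) (\f.(\g.(\h.(f (g h)))))) (\g.(\h.(\c.(g h))))) (\f.(\g.(\h.((f h) (g h))))))

Answer: ((((w (\g.(\h.(\i.((h i) (g i)))))) (\f.(\g.(\h.(f (g h)))))) (\g.(\h.(\c.(g h))))) (\f.(\g.(\h.((f h) (g h))))))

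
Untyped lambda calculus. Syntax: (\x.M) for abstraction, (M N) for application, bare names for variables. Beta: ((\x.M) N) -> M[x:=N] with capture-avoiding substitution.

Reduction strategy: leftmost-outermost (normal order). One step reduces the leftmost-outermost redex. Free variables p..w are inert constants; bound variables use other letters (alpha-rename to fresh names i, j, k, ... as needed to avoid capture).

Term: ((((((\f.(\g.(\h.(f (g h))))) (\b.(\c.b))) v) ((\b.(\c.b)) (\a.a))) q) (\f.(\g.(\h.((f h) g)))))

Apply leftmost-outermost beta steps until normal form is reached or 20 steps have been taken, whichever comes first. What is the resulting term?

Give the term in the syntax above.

Answer: ((v (\c.(\a.a))) (\f.(\g.(\h.((f h) g)))))

Derivation:
Step 0: ((((((\f.(\g.(\h.(f (g h))))) (\b.(\c.b))) v) ((\b.(\c.b)) (\a.a))) q) (\f.(\g.(\h.((f h) g)))))
Step 1: (((((\g.(\h.((\b.(\c.b)) (g h)))) v) ((\b.(\c.b)) (\a.a))) q) (\f.(\g.(\h.((f h) g)))))
Step 2: ((((\h.((\b.(\c.b)) (v h))) ((\b.(\c.b)) (\a.a))) q) (\f.(\g.(\h.((f h) g)))))
Step 3: ((((\b.(\c.b)) (v ((\b.(\c.b)) (\a.a)))) q) (\f.(\g.(\h.((f h) g)))))
Step 4: (((\c.(v ((\b.(\c.b)) (\a.a)))) q) (\f.(\g.(\h.((f h) g)))))
Step 5: ((v ((\b.(\c.b)) (\a.a))) (\f.(\g.(\h.((f h) g)))))
Step 6: ((v (\c.(\a.a))) (\f.(\g.(\h.((f h) g)))))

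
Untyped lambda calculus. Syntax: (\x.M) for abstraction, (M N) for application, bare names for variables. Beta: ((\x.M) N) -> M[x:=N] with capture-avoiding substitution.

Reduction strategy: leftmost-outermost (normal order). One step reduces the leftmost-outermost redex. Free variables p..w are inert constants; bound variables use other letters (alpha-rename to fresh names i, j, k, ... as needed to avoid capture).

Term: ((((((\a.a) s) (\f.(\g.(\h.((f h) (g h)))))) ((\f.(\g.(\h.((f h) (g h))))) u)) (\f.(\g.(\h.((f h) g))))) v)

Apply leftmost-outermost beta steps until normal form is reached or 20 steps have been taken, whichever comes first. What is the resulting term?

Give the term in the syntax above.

Step 0: ((((((\a.a) s) (\f.(\g.(\h.((f h) (g h)))))) ((\f.(\g.(\h.((f h) (g h))))) u)) (\f.(\g.(\h.((f h) g))))) v)
Step 1: ((((s (\f.(\g.(\h.((f h) (g h)))))) ((\f.(\g.(\h.((f h) (g h))))) u)) (\f.(\g.(\h.((f h) g))))) v)
Step 2: ((((s (\f.(\g.(\h.((f h) (g h)))))) (\g.(\h.((u h) (g h))))) (\f.(\g.(\h.((f h) g))))) v)

Answer: ((((s (\f.(\g.(\h.((f h) (g h)))))) (\g.(\h.((u h) (g h))))) (\f.(\g.(\h.((f h) g))))) v)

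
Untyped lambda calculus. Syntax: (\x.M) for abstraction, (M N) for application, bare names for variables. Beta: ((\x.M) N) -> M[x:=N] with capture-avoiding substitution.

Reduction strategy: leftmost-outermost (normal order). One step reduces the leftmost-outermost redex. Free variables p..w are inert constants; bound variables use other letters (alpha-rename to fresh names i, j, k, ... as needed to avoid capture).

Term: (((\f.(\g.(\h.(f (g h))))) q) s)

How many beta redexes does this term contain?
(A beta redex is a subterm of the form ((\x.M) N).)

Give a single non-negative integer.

Answer: 1

Derivation:
Term: (((\f.(\g.(\h.(f (g h))))) q) s)
  Redex: ((\f.(\g.(\h.(f (g h))))) q)
Total redexes: 1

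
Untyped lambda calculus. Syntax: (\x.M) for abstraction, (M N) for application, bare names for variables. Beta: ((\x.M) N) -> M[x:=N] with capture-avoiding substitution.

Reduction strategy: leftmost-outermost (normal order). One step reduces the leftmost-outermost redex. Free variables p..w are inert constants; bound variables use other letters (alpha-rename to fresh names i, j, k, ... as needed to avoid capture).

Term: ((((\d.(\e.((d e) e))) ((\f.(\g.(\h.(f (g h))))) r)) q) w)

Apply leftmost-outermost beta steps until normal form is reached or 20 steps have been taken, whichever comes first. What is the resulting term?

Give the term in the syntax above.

Answer: ((r (q q)) w)

Derivation:
Step 0: ((((\d.(\e.((d e) e))) ((\f.(\g.(\h.(f (g h))))) r)) q) w)
Step 1: (((\e.((((\f.(\g.(\h.(f (g h))))) r) e) e)) q) w)
Step 2: (((((\f.(\g.(\h.(f (g h))))) r) q) q) w)
Step 3: ((((\g.(\h.(r (g h)))) q) q) w)
Step 4: (((\h.(r (q h))) q) w)
Step 5: ((r (q q)) w)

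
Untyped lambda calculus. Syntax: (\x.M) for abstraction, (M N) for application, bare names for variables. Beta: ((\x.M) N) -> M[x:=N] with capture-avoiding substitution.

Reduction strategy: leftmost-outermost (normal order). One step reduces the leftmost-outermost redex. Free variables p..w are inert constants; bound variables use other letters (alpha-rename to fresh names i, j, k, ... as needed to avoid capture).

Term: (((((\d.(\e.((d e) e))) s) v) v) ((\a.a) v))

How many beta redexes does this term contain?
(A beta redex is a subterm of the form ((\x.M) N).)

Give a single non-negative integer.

Answer: 2

Derivation:
Term: (((((\d.(\e.((d e) e))) s) v) v) ((\a.a) v))
  Redex: ((\d.(\e.((d e) e))) s)
  Redex: ((\a.a) v)
Total redexes: 2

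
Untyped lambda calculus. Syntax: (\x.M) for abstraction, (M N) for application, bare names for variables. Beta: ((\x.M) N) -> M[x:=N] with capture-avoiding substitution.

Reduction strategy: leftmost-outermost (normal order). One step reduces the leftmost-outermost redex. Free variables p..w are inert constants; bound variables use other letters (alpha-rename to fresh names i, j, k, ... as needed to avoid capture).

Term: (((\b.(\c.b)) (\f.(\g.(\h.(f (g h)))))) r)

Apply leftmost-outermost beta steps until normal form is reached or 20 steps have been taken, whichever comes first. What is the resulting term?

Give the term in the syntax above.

Step 0: (((\b.(\c.b)) (\f.(\g.(\h.(f (g h)))))) r)
Step 1: ((\c.(\f.(\g.(\h.(f (g h)))))) r)
Step 2: (\f.(\g.(\h.(f (g h)))))

Answer: (\f.(\g.(\h.(f (g h)))))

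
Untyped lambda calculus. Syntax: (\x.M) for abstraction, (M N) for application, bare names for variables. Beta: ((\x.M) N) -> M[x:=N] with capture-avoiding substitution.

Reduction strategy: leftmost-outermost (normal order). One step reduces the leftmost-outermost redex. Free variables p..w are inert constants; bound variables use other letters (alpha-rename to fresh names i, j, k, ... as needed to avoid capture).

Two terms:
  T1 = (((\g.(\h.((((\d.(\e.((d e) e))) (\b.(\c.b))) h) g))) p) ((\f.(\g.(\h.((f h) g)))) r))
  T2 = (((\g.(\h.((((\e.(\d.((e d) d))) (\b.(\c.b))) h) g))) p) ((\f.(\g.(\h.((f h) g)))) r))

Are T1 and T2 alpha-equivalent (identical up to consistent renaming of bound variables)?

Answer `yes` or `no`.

Answer: yes

Derivation:
Term 1: (((\g.(\h.((((\d.(\e.((d e) e))) (\b.(\c.b))) h) g))) p) ((\f.(\g.(\h.((f h) g)))) r))
Term 2: (((\g.(\h.((((\e.(\d.((e d) d))) (\b.(\c.b))) h) g))) p) ((\f.(\g.(\h.((f h) g)))) r))
Alpha-equivalence: compare structure up to binder renaming.
Result: True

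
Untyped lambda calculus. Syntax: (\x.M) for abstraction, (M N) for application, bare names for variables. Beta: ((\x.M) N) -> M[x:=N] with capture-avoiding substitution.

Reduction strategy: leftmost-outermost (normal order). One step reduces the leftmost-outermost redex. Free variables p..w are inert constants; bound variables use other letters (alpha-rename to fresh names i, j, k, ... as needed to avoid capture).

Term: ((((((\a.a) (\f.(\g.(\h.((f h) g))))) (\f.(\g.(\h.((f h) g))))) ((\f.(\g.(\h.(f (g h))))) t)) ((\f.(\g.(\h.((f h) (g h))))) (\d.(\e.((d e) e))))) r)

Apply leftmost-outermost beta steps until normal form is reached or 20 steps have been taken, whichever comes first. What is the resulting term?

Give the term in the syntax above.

Step 0: ((((((\a.a) (\f.(\g.(\h.((f h) g))))) (\f.(\g.(\h.((f h) g))))) ((\f.(\g.(\h.(f (g h))))) t)) ((\f.(\g.(\h.((f h) (g h))))) (\d.(\e.((d e) e))))) r)
Step 1: (((((\f.(\g.(\h.((f h) g)))) (\f.(\g.(\h.((f h) g))))) ((\f.(\g.(\h.(f (g h))))) t)) ((\f.(\g.(\h.((f h) (g h))))) (\d.(\e.((d e) e))))) r)
Step 2: ((((\g.(\h.(((\f.(\g.(\h.((f h) g)))) h) g))) ((\f.(\g.(\h.(f (g h))))) t)) ((\f.(\g.(\h.((f h) (g h))))) (\d.(\e.((d e) e))))) r)
Step 3: (((\h.(((\f.(\g.(\h.((f h) g)))) h) ((\f.(\g.(\h.(f (g h))))) t))) ((\f.(\g.(\h.((f h) (g h))))) (\d.(\e.((d e) e))))) r)
Step 4: ((((\f.(\g.(\h.((f h) g)))) ((\f.(\g.(\h.((f h) (g h))))) (\d.(\e.((d e) e))))) ((\f.(\g.(\h.(f (g h))))) t)) r)
Step 5: (((\g.(\h.((((\f.(\g.(\h.((f h) (g h))))) (\d.(\e.((d e) e)))) h) g))) ((\f.(\g.(\h.(f (g h))))) t)) r)
Step 6: ((\h.((((\f.(\g.(\h.((f h) (g h))))) (\d.(\e.((d e) e)))) h) ((\f.(\g.(\h.(f (g h))))) t))) r)
Step 7: ((((\f.(\g.(\h.((f h) (g h))))) (\d.(\e.((d e) e)))) r) ((\f.(\g.(\h.(f (g h))))) t))
Step 8: (((\g.(\h.(((\d.(\e.((d e) e))) h) (g h)))) r) ((\f.(\g.(\h.(f (g h))))) t))
Step 9: ((\h.(((\d.(\e.((d e) e))) h) (r h))) ((\f.(\g.(\h.(f (g h))))) t))
Step 10: (((\d.(\e.((d e) e))) ((\f.(\g.(\h.(f (g h))))) t)) (r ((\f.(\g.(\h.(f (g h))))) t)))
Step 11: ((\e.((((\f.(\g.(\h.(f (g h))))) t) e) e)) (r ((\f.(\g.(\h.(f (g h))))) t)))
Step 12: ((((\f.(\g.(\h.(f (g h))))) t) (r ((\f.(\g.(\h.(f (g h))))) t))) (r ((\f.(\g.(\h.(f (g h))))) t)))
Step 13: (((\g.(\h.(t (g h)))) (r ((\f.(\g.(\h.(f (g h))))) t))) (r ((\f.(\g.(\h.(f (g h))))) t)))
Step 14: ((\h.(t ((r ((\f.(\g.(\h.(f (g h))))) t)) h))) (r ((\f.(\g.(\h.(f (g h))))) t)))
Step 15: (t ((r ((\f.(\g.(\h.(f (g h))))) t)) (r ((\f.(\g.(\h.(f (g h))))) t))))
Step 16: (t ((r (\g.(\h.(t (g h))))) (r ((\f.(\g.(\h.(f (g h))))) t))))
Step 17: (t ((r (\g.(\h.(t (g h))))) (r (\g.(\h.(t (g h)))))))

Answer: (t ((r (\g.(\h.(t (g h))))) (r (\g.(\h.(t (g h)))))))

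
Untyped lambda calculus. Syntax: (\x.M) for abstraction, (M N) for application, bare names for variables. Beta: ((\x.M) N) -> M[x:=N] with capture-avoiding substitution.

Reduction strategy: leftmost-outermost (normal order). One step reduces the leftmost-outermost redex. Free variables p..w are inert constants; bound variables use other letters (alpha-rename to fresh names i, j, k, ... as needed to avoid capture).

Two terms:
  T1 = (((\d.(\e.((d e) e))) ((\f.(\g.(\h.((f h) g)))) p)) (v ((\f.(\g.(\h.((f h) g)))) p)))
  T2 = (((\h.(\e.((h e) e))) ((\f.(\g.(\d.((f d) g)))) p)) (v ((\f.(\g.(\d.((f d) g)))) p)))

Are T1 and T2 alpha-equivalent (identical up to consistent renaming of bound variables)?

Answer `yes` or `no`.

Term 1: (((\d.(\e.((d e) e))) ((\f.(\g.(\h.((f h) g)))) p)) (v ((\f.(\g.(\h.((f h) g)))) p)))
Term 2: (((\h.(\e.((h e) e))) ((\f.(\g.(\d.((f d) g)))) p)) (v ((\f.(\g.(\d.((f d) g)))) p)))
Alpha-equivalence: compare structure up to binder renaming.
Result: True

Answer: yes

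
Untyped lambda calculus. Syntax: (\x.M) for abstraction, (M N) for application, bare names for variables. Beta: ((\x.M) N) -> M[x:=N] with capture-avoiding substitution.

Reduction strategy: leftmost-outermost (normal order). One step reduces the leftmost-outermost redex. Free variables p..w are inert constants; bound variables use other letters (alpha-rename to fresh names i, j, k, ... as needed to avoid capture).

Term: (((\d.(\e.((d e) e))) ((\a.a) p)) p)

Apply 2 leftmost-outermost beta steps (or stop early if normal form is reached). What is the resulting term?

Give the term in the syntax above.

Step 0: (((\d.(\e.((d e) e))) ((\a.a) p)) p)
Step 1: ((\e.((((\a.a) p) e) e)) p)
Step 2: ((((\a.a) p) p) p)

Answer: ((((\a.a) p) p) p)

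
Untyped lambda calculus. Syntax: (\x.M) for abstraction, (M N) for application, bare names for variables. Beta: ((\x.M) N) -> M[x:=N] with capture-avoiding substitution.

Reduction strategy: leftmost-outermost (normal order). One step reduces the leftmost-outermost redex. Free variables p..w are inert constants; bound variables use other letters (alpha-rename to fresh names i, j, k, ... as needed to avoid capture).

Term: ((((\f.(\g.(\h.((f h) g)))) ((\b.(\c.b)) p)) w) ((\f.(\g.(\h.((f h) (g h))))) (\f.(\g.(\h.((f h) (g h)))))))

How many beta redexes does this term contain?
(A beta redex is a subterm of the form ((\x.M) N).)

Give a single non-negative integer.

Term: ((((\f.(\g.(\h.((f h) g)))) ((\b.(\c.b)) p)) w) ((\f.(\g.(\h.((f h) (g h))))) (\f.(\g.(\h.((f h) (g h)))))))
  Redex: ((\f.(\g.(\h.((f h) g)))) ((\b.(\c.b)) p))
  Redex: ((\b.(\c.b)) p)
  Redex: ((\f.(\g.(\h.((f h) (g h))))) (\f.(\g.(\h.((f h) (g h))))))
Total redexes: 3

Answer: 3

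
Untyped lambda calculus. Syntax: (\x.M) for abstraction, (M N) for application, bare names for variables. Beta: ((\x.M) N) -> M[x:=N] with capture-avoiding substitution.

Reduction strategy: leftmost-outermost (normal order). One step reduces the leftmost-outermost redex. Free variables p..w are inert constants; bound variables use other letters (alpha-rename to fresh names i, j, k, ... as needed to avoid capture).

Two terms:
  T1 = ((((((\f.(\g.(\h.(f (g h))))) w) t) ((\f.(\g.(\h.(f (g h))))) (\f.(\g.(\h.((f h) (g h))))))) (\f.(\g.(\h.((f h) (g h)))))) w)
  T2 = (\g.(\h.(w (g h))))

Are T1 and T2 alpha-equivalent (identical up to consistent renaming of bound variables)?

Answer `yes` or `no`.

Answer: no

Derivation:
Term 1: ((((((\f.(\g.(\h.(f (g h))))) w) t) ((\f.(\g.(\h.(f (g h))))) (\f.(\g.(\h.((f h) (g h))))))) (\f.(\g.(\h.((f h) (g h)))))) w)
Term 2: (\g.(\h.(w (g h))))
Alpha-equivalence: compare structure up to binder renaming.
Result: False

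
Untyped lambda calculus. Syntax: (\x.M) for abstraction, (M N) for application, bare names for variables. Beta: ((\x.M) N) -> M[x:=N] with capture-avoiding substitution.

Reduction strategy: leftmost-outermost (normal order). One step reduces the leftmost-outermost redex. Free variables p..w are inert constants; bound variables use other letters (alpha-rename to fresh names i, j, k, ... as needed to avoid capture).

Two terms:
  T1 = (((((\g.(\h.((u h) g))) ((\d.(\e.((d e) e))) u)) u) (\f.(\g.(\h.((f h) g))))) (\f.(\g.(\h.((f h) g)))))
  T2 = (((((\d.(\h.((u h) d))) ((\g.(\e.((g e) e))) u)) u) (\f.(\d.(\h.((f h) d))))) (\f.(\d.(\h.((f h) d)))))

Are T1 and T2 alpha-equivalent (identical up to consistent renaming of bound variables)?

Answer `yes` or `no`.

Answer: yes

Derivation:
Term 1: (((((\g.(\h.((u h) g))) ((\d.(\e.((d e) e))) u)) u) (\f.(\g.(\h.((f h) g))))) (\f.(\g.(\h.((f h) g)))))
Term 2: (((((\d.(\h.((u h) d))) ((\g.(\e.((g e) e))) u)) u) (\f.(\d.(\h.((f h) d))))) (\f.(\d.(\h.((f h) d)))))
Alpha-equivalence: compare structure up to binder renaming.
Result: True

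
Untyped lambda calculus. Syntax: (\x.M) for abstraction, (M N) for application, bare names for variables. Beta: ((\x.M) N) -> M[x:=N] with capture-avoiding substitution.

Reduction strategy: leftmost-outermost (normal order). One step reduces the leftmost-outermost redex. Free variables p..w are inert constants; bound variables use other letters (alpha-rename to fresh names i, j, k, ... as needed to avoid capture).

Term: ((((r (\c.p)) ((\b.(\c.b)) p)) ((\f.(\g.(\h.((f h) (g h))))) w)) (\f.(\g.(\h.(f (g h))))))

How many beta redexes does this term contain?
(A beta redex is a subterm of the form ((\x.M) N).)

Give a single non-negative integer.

Term: ((((r (\c.p)) ((\b.(\c.b)) p)) ((\f.(\g.(\h.((f h) (g h))))) w)) (\f.(\g.(\h.(f (g h))))))
  Redex: ((\b.(\c.b)) p)
  Redex: ((\f.(\g.(\h.((f h) (g h))))) w)
Total redexes: 2

Answer: 2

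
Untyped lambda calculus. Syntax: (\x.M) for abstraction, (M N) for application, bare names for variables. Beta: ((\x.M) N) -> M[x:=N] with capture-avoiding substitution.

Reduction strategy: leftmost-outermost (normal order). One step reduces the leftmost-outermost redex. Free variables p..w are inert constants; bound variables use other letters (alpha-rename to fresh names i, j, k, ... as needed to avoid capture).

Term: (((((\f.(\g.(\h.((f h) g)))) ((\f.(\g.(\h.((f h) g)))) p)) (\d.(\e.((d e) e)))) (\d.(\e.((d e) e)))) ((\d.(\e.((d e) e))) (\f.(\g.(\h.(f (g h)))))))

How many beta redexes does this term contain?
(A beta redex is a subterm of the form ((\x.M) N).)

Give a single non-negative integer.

Term: (((((\f.(\g.(\h.((f h) g)))) ((\f.(\g.(\h.((f h) g)))) p)) (\d.(\e.((d e) e)))) (\d.(\e.((d e) e)))) ((\d.(\e.((d e) e))) (\f.(\g.(\h.(f (g h)))))))
  Redex: ((\f.(\g.(\h.((f h) g)))) ((\f.(\g.(\h.((f h) g)))) p))
  Redex: ((\f.(\g.(\h.((f h) g)))) p)
  Redex: ((\d.(\e.((d e) e))) (\f.(\g.(\h.(f (g h))))))
Total redexes: 3

Answer: 3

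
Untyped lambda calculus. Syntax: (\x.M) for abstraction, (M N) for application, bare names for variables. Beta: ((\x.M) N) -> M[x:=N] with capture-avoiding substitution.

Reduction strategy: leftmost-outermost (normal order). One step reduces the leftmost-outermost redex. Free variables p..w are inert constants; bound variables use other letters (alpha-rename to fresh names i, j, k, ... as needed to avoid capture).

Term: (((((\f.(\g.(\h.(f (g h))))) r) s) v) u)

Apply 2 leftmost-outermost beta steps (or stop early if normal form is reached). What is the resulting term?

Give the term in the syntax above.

Answer: (((\h.(r (s h))) v) u)

Derivation:
Step 0: (((((\f.(\g.(\h.(f (g h))))) r) s) v) u)
Step 1: ((((\g.(\h.(r (g h)))) s) v) u)
Step 2: (((\h.(r (s h))) v) u)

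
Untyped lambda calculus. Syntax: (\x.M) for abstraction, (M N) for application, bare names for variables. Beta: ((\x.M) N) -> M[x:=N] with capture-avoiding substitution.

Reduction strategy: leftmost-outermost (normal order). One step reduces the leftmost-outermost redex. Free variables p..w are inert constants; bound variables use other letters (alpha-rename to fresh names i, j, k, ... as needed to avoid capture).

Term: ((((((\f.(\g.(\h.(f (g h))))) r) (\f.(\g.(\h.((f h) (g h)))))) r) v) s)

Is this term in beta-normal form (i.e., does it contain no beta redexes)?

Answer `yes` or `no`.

Answer: no

Derivation:
Term: ((((((\f.(\g.(\h.(f (g h))))) r) (\f.(\g.(\h.((f h) (g h)))))) r) v) s)
Found 1 beta redex(es).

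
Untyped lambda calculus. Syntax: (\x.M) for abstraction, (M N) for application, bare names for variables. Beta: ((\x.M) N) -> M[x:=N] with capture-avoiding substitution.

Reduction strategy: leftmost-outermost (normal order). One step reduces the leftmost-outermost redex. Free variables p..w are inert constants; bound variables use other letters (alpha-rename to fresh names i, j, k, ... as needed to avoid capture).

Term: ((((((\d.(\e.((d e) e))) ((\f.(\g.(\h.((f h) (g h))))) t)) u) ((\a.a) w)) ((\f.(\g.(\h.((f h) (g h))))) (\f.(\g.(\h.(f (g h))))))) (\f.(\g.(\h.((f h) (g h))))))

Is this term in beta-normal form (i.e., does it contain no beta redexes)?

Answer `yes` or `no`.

Answer: no

Derivation:
Term: ((((((\d.(\e.((d e) e))) ((\f.(\g.(\h.((f h) (g h))))) t)) u) ((\a.a) w)) ((\f.(\g.(\h.((f h) (g h))))) (\f.(\g.(\h.(f (g h))))))) (\f.(\g.(\h.((f h) (g h))))))
Found 4 beta redex(es).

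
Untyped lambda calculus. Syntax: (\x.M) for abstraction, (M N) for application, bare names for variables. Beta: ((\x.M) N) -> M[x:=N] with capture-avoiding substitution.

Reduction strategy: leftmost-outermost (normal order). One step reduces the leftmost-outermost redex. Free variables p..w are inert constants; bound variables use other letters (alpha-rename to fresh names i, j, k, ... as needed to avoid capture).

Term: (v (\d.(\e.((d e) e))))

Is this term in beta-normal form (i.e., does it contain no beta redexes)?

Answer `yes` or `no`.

Answer: yes

Derivation:
Term: (v (\d.(\e.((d e) e))))
No beta redexes found.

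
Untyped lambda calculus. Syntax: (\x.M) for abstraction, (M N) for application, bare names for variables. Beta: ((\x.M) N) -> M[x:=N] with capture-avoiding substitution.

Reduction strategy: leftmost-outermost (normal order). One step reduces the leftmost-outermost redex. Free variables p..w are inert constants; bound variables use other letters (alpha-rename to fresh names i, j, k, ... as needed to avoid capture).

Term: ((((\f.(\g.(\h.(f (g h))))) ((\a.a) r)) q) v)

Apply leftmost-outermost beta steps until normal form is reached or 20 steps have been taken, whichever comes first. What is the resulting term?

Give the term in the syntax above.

Step 0: ((((\f.(\g.(\h.(f (g h))))) ((\a.a) r)) q) v)
Step 1: (((\g.(\h.(((\a.a) r) (g h)))) q) v)
Step 2: ((\h.(((\a.a) r) (q h))) v)
Step 3: (((\a.a) r) (q v))
Step 4: (r (q v))

Answer: (r (q v))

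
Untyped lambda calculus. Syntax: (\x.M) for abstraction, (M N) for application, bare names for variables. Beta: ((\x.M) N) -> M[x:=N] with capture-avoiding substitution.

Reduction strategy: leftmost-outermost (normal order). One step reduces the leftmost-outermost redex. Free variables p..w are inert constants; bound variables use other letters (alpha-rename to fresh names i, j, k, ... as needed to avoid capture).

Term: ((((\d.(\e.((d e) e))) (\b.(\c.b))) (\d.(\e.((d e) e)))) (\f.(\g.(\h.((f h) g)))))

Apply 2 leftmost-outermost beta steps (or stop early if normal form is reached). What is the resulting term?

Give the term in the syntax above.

Step 0: ((((\d.(\e.((d e) e))) (\b.(\c.b))) (\d.(\e.((d e) e)))) (\f.(\g.(\h.((f h) g)))))
Step 1: (((\e.(((\b.(\c.b)) e) e)) (\d.(\e.((d e) e)))) (\f.(\g.(\h.((f h) g)))))
Step 2: ((((\b.(\c.b)) (\d.(\e.((d e) e)))) (\d.(\e.((d e) e)))) (\f.(\g.(\h.((f h) g)))))

Answer: ((((\b.(\c.b)) (\d.(\e.((d e) e)))) (\d.(\e.((d e) e)))) (\f.(\g.(\h.((f h) g)))))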